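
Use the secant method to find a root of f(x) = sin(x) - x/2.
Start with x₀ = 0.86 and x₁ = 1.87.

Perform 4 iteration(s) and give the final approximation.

f(x) = sin(x) - x/2
x₀ = 0.86, x₁ = 1.87

Secant formula: x_{n+1} = x_n - f(x_n)(x_n - x_{n-1})/(f(x_n) - f(x_{n-1}))

Iteration 1:
  f(0.860000) = 0.327843
  f(1.870000) = 0.020572
  x_2 = 1.870000 - 0.020572×(1.870000 - 0.860000)/(0.020572 - 0.327843)
       = 1.937619
Iteration 2:
  f(1.870000) = 0.020572
  f(1.937619) = -0.035338
  x_3 = 1.937619 - (-0.035338)×(1.937619 - 1.870000)/(-0.035338 - 0.020572)
       = 1.894880
Iteration 3:
  f(1.937619) = -0.035338
  f(1.894880) = 0.000503
  x_4 = 1.894880 - 0.000503×(1.894880 - 1.937619)/(0.000503 - (-0.035338))
       = 1.895480
Iteration 4:
  f(1.894880) = 0.000503
  f(1.895480) = 0.000012
  x_5 = 1.895480 - 0.000012×(1.895480 - 1.894880)/(0.000012 - 0.000503)
       = 1.895494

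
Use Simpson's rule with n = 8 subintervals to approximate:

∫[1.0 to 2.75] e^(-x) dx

f(x) = e^(-x)
a = 1.0, b = 2.75, n = 8
h = (b - a)/n = 0.218750

Simpson's rule: (h/3)[f(x₀) + 4f(x₁) + 2f(x₂) + ... + f(xₙ)]

x_0 = 1.0000, f(x_0) = 0.367879, coefficient = 1
x_1 = 1.2188, f(x_1) = 0.295599, coefficient = 4
x_2 = 1.4375, f(x_2) = 0.237521, coefficient = 2
x_3 = 1.6562, f(x_3) = 0.190853, coefficient = 4
x_4 = 1.8750, f(x_4) = 0.153355, coefficient = 2
x_5 = 2.0938, f(x_5) = 0.123224, coefficient = 4
x_6 = 2.3125, f(x_6) = 0.099013, coefficient = 2
x_7 = 2.5312, f(x_7) = 0.079560, coefficient = 4
x_8 = 2.7500, f(x_8) = 0.063928, coefficient = 1

I ≈ (0.218750/3) × 4.168532 = 0.303955
Exact value: 0.303952
Error: 0.000004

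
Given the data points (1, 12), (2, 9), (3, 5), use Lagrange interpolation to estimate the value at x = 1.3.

Lagrange interpolation formula:
P(x) = Σ yᵢ × Lᵢ(x)
where Lᵢ(x) = Π_{j≠i} (x - xⱼ)/(xᵢ - xⱼ)

L_0(1.3) = (1.3 - 2)/(1 - 2) × (1.3 - 3)/(1 - 3) = 0.595000
L_1(1.3) = (1.3 - 1)/(2 - 1) × (1.3 - 3)/(2 - 3) = 0.510000
L_2(1.3) = (1.3 - 1)/(3 - 1) × (1.3 - 2)/(3 - 2) = -0.105000

P(1.3) = 12×L_0(1.3) + 9×L_1(1.3) + 5×L_2(1.3)
P(1.3) = 11.205000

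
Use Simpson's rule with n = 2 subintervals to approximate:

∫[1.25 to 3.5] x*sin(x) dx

f(x) = x*sin(x)
a = 1.25, b = 3.5, n = 2
h = (b - a)/n = 1.125000

Simpson's rule: (h/3)[f(x₀) + 4f(x₁) + 2f(x₂) + ... + f(xₙ)]

x_0 = 1.2500, f(x_0) = 1.186231, coefficient = 1
x_1 = 2.3750, f(x_1) = 1.647502, coefficient = 4
x_2 = 3.5000, f(x_2) = -1.227741, coefficient = 1

I ≈ (1.125000/3) × 6.548497 = 2.455686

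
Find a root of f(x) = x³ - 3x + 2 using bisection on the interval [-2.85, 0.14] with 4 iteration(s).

f(x) = x³ - 3x + 2
Initial interval: [-2.85, 0.14]

Iteration 1:
  c_1 = (-2.850000 + 0.140000)/2 = -1.355000
  f(c_1) = f(-1.355000) = 3.577186
  f(a) × f(c) < 0, new interval: [-2.850000, -1.355000]
Iteration 2:
  c_2 = (-2.850000 + (-1.355000))/2 = -2.102500
  f(c_2) = f(-2.102500) = -0.986614
  f(a) × f(c) ≥ 0, new interval: [-2.102500, -1.355000]
Iteration 3:
  c_3 = (-2.102500 + (-1.355000))/2 = -1.728750
  f(c_3) = f(-1.728750) = 2.019748
  f(a) × f(c) < 0, new interval: [-2.102500, -1.728750]
Iteration 4:
  c_4 = (-2.102500 + (-1.728750))/2 = -1.915625
  f(c_4) = f(-1.915625) = 0.717261
  f(a) × f(c) < 0, new interval: [-2.102500, -1.915625]

After 4 iteration(s), the approximation is c_4 = -1.915625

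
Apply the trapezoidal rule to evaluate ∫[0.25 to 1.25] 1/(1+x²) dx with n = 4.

f(x) = 1/(1+x²)
a = 0.25, b = 1.25, n = 4
h = (b - a)/n = 0.250000

Trapezoidal rule: (h/2)[f(x₀) + 2f(x₁) + 2f(x₂) + ... + f(xₙ)]

x_0 = 0.2500, f(x_0) = 0.941176, coefficient = 1
x_1 = 0.5000, f(x_1) = 0.800000, coefficient = 2
x_2 = 0.7500, f(x_2) = 0.640000, coefficient = 2
x_3 = 1.0000, f(x_3) = 0.500000, coefficient = 2
x_4 = 1.2500, f(x_4) = 0.390244, coefficient = 1

I ≈ (0.250000/2) × 5.211420 = 0.651428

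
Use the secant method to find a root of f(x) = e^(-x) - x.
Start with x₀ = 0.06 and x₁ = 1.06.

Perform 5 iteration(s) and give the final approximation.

f(x) = e^(-x) - x
x₀ = 0.06, x₁ = 1.06

Secant formula: x_{n+1} = x_n - f(x_n)(x_n - x_{n-1})/(f(x_n) - f(x_{n-1}))

Iteration 1:
  f(0.060000) = 0.881765
  f(1.060000) = -0.713544
  x_2 = 1.060000 - (-0.713544)×(1.060000 - 0.060000)/(-0.713544 - 0.881765)
       = 0.612723
Iteration 2:
  f(1.060000) = -0.713544
  f(0.612723) = -0.070850
  x_3 = 0.612723 - (-0.070850)×(0.612723 - 1.060000)/(-0.070850 - (-0.713544))
       = 0.563416
Iteration 3:
  f(0.612723) = -0.070850
  f(0.563416) = 0.005845
  x_4 = 0.563416 - 0.005845×(0.563416 - 0.612723)/(0.005845 - (-0.070850))
       = 0.567174
Iteration 4:
  f(0.563416) = 0.005845
  f(0.567174) = -0.000048
  x_5 = 0.567174 - (-0.000048)×(0.567174 - 0.563416)/(-0.000048 - 0.005845)
       = 0.567143
Iteration 5:
  f(0.567174) = -0.000048
  f(0.567143) = 0.000000
  x_6 = 0.567143 - 0.000000×(0.567143 - 0.567174)/(0.000000 - (-0.000048))
       = 0.567143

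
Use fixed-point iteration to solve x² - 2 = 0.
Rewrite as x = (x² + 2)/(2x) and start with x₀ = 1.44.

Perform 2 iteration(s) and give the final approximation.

Equation: x² - 2 = 0
Fixed-point form: x = (x² + 2)/(2x)
x₀ = 1.44

x_1 = g(1.440000) = 1.414444
x_2 = g(1.414444) = 1.414214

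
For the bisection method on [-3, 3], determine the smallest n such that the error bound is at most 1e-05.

We need (b-a)/2^n ≤ 1e-05
(3 - (-3))/2^n ≤ 1e-05
6/2^n ≤ 1e-05
2^n ≥ 600000
n ≥ log₂(600000) = 19.19
n ≥ 20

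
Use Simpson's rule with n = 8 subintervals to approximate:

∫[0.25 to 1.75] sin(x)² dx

f(x) = sin(x)²
a = 0.25, b = 1.75, n = 8
h = (b - a)/n = 0.187500

Simpson's rule: (h/3)[f(x₀) + 4f(x₁) + 2f(x₂) + ... + f(xₙ)]

x_0 = 0.2500, f(x_0) = 0.061209, coefficient = 1
x_1 = 0.4375, f(x_1) = 0.179502, coefficient = 4
x_2 = 0.6250, f(x_2) = 0.342339, coefficient = 2
x_3 = 0.8125, f(x_3) = 0.527089, coefficient = 4
x_4 = 1.0000, f(x_4) = 0.708073, coefficient = 2
x_5 = 1.1875, f(x_5) = 0.860139, coefficient = 4
x_6 = 1.3750, f(x_6) = 0.962151, coefficient = 2
x_7 = 1.5625, f(x_7) = 0.999931, coefficient = 4
x_8 = 1.7500, f(x_8) = 0.968228, coefficient = 1

I ≈ (0.187500/3) × 15.321206 = 0.957575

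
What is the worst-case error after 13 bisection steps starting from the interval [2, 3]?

Bisection error bound: |error| ≤ (b-a)/2^n
|error| ≤ (3 - 2)/2^13 = 1/2^13
|error| ≤ 0.0001220703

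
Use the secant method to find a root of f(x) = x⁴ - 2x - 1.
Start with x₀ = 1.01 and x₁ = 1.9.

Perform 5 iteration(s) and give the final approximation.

f(x) = x⁴ - 2x - 1
x₀ = 1.01, x₁ = 1.9

Secant formula: x_{n+1} = x_n - f(x_n)(x_n - x_{n-1})/(f(x_n) - f(x_{n-1}))

Iteration 1:
  f(1.010000) = -1.979396
  f(1.900000) = 8.232100
  x_2 = 1.900000 - 8.232100×(1.900000 - 1.010000)/(8.232100 - (-1.979396))
       = 1.182518
Iteration 2:
  f(1.900000) = 8.232100
  f(1.182518) = -1.409659
  x_3 = 1.182518 - (-1.409659)×(1.182518 - 1.900000)/(-1.409659 - 8.232100)
       = 1.287416
Iteration 3:
  f(1.182518) = -1.409659
  f(1.287416) = -0.827725
  x_4 = 1.287416 - (-0.827725)×(1.287416 - 1.182518)/(-0.827725 - (-1.409659))
       = 1.436620
Iteration 4:
  f(1.287416) = -0.827725
  f(1.436620) = 0.386352
  x_5 = 1.436620 - 0.386352×(1.436620 - 1.287416)/(0.386352 - (-0.827725))
       = 1.389140
Iteration 5:
  f(1.436620) = 0.386352
  f(1.389140) = -0.054504
  x_6 = 1.389140 - (-0.054504)×(1.389140 - 1.436620)/(-0.054504 - 0.386352)
       = 1.395010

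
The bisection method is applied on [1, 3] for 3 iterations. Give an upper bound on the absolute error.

Bisection error bound: |error| ≤ (b-a)/2^n
|error| ≤ (3 - 1)/2^3 = 2/2^3
|error| ≤ 0.2500000000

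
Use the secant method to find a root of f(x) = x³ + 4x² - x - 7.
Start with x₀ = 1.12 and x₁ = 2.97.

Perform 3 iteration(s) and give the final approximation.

f(x) = x³ + 4x² - x - 7
x₀ = 1.12, x₁ = 2.97

Secant formula: x_{n+1} = x_n - f(x_n)(x_n - x_{n-1})/(f(x_n) - f(x_{n-1}))

Iteration 1:
  f(1.120000) = -1.697472
  f(2.970000) = 51.511673
  x_2 = 2.970000 - 51.511673×(2.970000 - 1.120000)/(51.511673 - (-1.697472))
       = 1.179018
Iteration 2:
  f(2.970000) = 51.511673
  f(1.179018) = -0.979745
  x_3 = 1.179018 - (-0.979745)×(1.179018 - 2.970000)/(-0.979745 - 51.511673)
       = 1.212447
Iteration 3:
  f(1.179018) = -0.979745
  f(1.212447) = -0.550007
  x_4 = 1.212447 - (-0.550007)×(1.212447 - 1.179018)/(-0.550007 - (-0.979745))
       = 1.255231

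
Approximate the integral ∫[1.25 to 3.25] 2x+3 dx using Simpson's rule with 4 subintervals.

f(x) = 2x+3
a = 1.25, b = 3.25, n = 4
h = (b - a)/n = 0.500000

Simpson's rule: (h/3)[f(x₀) + 4f(x₁) + 2f(x₂) + ... + f(xₙ)]

x_0 = 1.2500, f(x_0) = 5.500000, coefficient = 1
x_1 = 1.7500, f(x_1) = 6.500000, coefficient = 4
x_2 = 2.2500, f(x_2) = 7.500000, coefficient = 2
x_3 = 2.7500, f(x_3) = 8.500000, coefficient = 4
x_4 = 3.2500, f(x_4) = 9.500000, coefficient = 1

I ≈ (0.500000/3) × 90.000000 = 15.000000
Exact value: 15.000000
Error: 0.000000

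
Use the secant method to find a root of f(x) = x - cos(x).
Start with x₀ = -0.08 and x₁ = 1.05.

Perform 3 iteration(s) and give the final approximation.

f(x) = x - cos(x)
x₀ = -0.08, x₁ = 1.05

Secant formula: x_{n+1} = x_n - f(x_n)(x_n - x_{n-1})/(f(x_n) - f(x_{n-1}))

Iteration 1:
  f(-0.080000) = -1.076802
  f(1.050000) = 0.552429
  x_2 = 1.050000 - 0.552429×(1.050000 - (-0.080000))/(0.552429 - (-1.076802))
       = 0.666847
Iteration 2:
  f(1.050000) = 0.552429
  f(0.666847) = -0.118929
  x_3 = 0.666847 - (-0.118929)×(0.666847 - 1.050000)/(-0.118929 - 0.552429)
       = 0.734721
Iteration 3:
  f(0.666847) = -0.118929
  f(0.734721) = -0.007296
  x_4 = 0.734721 - (-0.007296)×(0.734721 - 0.666847)/(-0.007296 - (-0.118929))
       = 0.739158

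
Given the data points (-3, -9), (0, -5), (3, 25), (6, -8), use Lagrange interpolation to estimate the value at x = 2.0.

Lagrange interpolation formula:
P(x) = Σ yᵢ × Lᵢ(x)
where Lᵢ(x) = Π_{j≠i} (x - xⱼ)/(xᵢ - xⱼ)

L_0(2.0) = (2.0 - 0)/(-3 - 0) × (2.0 - 3)/(-3 - 3) × (2.0 - 6)/(-3 - 6) = -0.049383
L_1(2.0) = (2.0 - (-3))/(0 - (-3)) × (2.0 - 3)/(0 - 3) × (2.0 - 6)/(0 - 6) = 0.370370
L_2(2.0) = (2.0 - (-3))/(3 - (-3)) × (2.0 - 0)/(3 - 0) × (2.0 - 6)/(3 - 6) = 0.740741
L_3(2.0) = (2.0 - (-3))/(6 - (-3)) × (2.0 - 0)/(6 - 0) × (2.0 - 3)/(6 - 3) = -0.061728

P(2.0) = (-9)×L_0(2.0) + (-5)×L_1(2.0) + 25×L_2(2.0) + (-8)×L_3(2.0)
P(2.0) = 17.604938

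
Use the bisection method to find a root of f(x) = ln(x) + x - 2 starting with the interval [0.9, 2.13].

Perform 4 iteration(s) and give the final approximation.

f(x) = ln(x) + x - 2
Initial interval: [0.9, 2.13]

Iteration 1:
  c_1 = (0.900000 + 2.130000)/2 = 1.515000
  f(c_1) = f(1.515000) = -0.069585
  f(a) × f(c) ≥ 0, new interval: [1.515000, 2.130000]
Iteration 2:
  c_2 = (1.515000 + 2.130000)/2 = 1.822500
  f(c_2) = f(1.822500) = 0.422709
  f(a) × f(c) < 0, new interval: [1.515000, 1.822500]
Iteration 3:
  c_3 = (1.515000 + 1.822500)/2 = 1.668750
  f(c_3) = f(1.668750) = 0.180825
  f(a) × f(c) < 0, new interval: [1.515000, 1.668750]
Iteration 4:
  c_4 = (1.515000 + 1.668750)/2 = 1.591875
  f(c_4) = f(1.591875) = 0.056788
  f(a) × f(c) < 0, new interval: [1.515000, 1.591875]

After 4 iteration(s), the approximation is c_4 = 1.591875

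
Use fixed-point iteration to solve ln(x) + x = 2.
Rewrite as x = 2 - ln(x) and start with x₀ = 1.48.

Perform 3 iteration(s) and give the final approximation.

Equation: ln(x) + x = 2
Fixed-point form: x = 2 - ln(x)
x₀ = 1.48

x_1 = g(1.480000) = 1.607958
x_2 = g(1.607958) = 1.525035
x_3 = g(1.525035) = 1.577983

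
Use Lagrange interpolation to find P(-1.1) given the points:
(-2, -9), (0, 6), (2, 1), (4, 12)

Lagrange interpolation formula:
P(x) = Σ yᵢ × Lᵢ(x)
where Lᵢ(x) = Π_{j≠i} (x - xⱼ)/(xᵢ - xⱼ)

L_0(-1.1) = (-1.1 - 0)/(-2 - 0) × (-1.1 - 2)/(-2 - 2) × (-1.1 - 4)/(-2 - 4) = 0.362313
L_1(-1.1) = (-1.1 - (-2))/(0 - (-2)) × (-1.1 - 2)/(0 - 2) × (-1.1 - 4)/(0 - 4) = 0.889312
L_2(-1.1) = (-1.1 - (-2))/(2 - (-2)) × (-1.1 - 0)/(2 - 0) × (-1.1 - 4)/(2 - 4) = -0.315562
L_3(-1.1) = (-1.1 - (-2))/(4 - (-2)) × (-1.1 - 0)/(4 - 0) × (-1.1 - 2)/(4 - 2) = 0.063938

P(-1.1) = (-9)×L_0(-1.1) + 6×L_1(-1.1) + 1×L_2(-1.1) + 12×L_3(-1.1)
P(-1.1) = 2.526750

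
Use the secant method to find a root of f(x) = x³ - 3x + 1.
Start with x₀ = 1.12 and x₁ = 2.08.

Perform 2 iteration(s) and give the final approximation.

f(x) = x³ - 3x + 1
x₀ = 1.12, x₁ = 2.08

Secant formula: x_{n+1} = x_n - f(x_n)(x_n - x_{n-1})/(f(x_n) - f(x_{n-1}))

Iteration 1:
  f(1.120000) = -0.955072
  f(2.080000) = 3.758912
  x_2 = 2.080000 - 3.758912×(2.080000 - 1.120000)/(3.758912 - (-0.955072))
       = 1.314500
Iteration 2:
  f(2.080000) = 3.758912
  f(1.314500) = -0.672162
  x_3 = 1.314500 - (-0.672162)×(1.314500 - 2.080000)/(-0.672162 - 3.758912)
       = 1.430621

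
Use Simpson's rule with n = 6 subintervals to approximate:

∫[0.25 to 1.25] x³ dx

f(x) = x³
a = 0.25, b = 1.25, n = 6
h = (b - a)/n = 0.166667

Simpson's rule: (h/3)[f(x₀) + 4f(x₁) + 2f(x₂) + ... + f(xₙ)]

x_0 = 0.2500, f(x_0) = 0.015625, coefficient = 1
x_1 = 0.4167, f(x_1) = 0.072338, coefficient = 4
x_2 = 0.5833, f(x_2) = 0.198495, coefficient = 2
x_3 = 0.7500, f(x_3) = 0.421875, coefficient = 4
x_4 = 0.9167, f(x_4) = 0.770255, coefficient = 2
x_5 = 1.0833, f(x_5) = 1.271412, coefficient = 4
x_6 = 1.2500, f(x_6) = 1.953125, coefficient = 1

I ≈ (0.166667/3) × 10.968750 = 0.609375
Exact value: 0.609375
Error: 0.000000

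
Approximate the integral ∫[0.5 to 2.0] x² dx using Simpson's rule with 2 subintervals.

f(x) = x²
a = 0.5, b = 2.0, n = 2
h = (b - a)/n = 0.750000

Simpson's rule: (h/3)[f(x₀) + 4f(x₁) + 2f(x₂) + ... + f(xₙ)]

x_0 = 0.5000, f(x_0) = 0.250000, coefficient = 1
x_1 = 1.2500, f(x_1) = 1.562500, coefficient = 4
x_2 = 2.0000, f(x_2) = 4.000000, coefficient = 1

I ≈ (0.750000/3) × 10.500000 = 2.625000
Exact value: 2.625000
Error: 0.000000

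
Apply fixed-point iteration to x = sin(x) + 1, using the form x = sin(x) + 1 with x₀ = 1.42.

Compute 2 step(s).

Equation: x = sin(x) + 1
Fixed-point form: x = sin(x) + 1
x₀ = 1.42

x_1 = g(1.420000) = 1.988652
x_2 = g(1.988652) = 1.913961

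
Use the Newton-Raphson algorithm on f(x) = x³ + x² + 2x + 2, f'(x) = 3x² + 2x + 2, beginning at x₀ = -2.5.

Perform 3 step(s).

f(x) = x³ + x² + 2x + 2
f'(x) = 3x² + 2x + 2
x₀ = -2.5

Newton-Raphson formula: x_{n+1} = x_n - f(x_n)/f'(x_n)

Iteration 1:
  f(-2.500000) = -12.375000
  f'(-2.500000) = 15.750000
  x_1 = -2.500000 - (-12.375000)/15.750000 = -1.714286
Iteration 2:
  f(-1.714286) = -3.527697
  f'(-1.714286) = 7.387755
  x_2 = -1.714286 - (-3.527697)/7.387755 = -1.236780
Iteration 3:
  f(-1.236780) = -0.835744
  f'(-1.236780) = 4.115313
  x_3 = -1.236780 - (-0.835744)/4.115313 = -1.033698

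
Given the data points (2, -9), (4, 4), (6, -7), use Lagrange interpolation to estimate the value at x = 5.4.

Lagrange interpolation formula:
P(x) = Σ yᵢ × Lᵢ(x)
where Lᵢ(x) = Π_{j≠i} (x - xⱼ)/(xᵢ - xⱼ)

L_0(5.4) = (5.4 - 4)/(2 - 4) × (5.4 - 6)/(2 - 6) = -0.105000
L_1(5.4) = (5.4 - 2)/(4 - 2) × (5.4 - 6)/(4 - 6) = 0.510000
L_2(5.4) = (5.4 - 2)/(6 - 2) × (5.4 - 4)/(6 - 4) = 0.595000

P(5.4) = (-9)×L_0(5.4) + 4×L_1(5.4) + (-7)×L_2(5.4)
P(5.4) = -1.180000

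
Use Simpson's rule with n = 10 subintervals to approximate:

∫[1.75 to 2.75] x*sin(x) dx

f(x) = x*sin(x)
a = 1.75, b = 2.75, n = 10
h = (b - a)/n = 0.100000

Simpson's rule: (h/3)[f(x₀) + 4f(x₁) + 2f(x₂) + ... + f(xₙ)]

x_0 = 1.7500, f(x_0) = 1.721975, coefficient = 1
x_1 = 1.8500, f(x_1) = 1.778359, coefficient = 4
x_2 = 1.9500, f(x_2) = 1.811471, coefficient = 2
x_3 = 2.0500, f(x_3) = 1.819093, coefficient = 4
x_4 = 2.1500, f(x_4) = 1.799332, coefficient = 2
x_5 = 2.2500, f(x_5) = 1.750665, coefficient = 4
x_6 = 2.3500, f(x_6) = 1.671962, coefficient = 2
x_7 = 2.4500, f(x_7) = 1.562524, coefficient = 4
x_8 = 2.5500, f(x_8) = 1.422093, coefficient = 2
x_9 = 2.6500, f(x_9) = 1.250881, coefficient = 4
x_10 = 2.7500, f(x_10) = 1.049568, coefficient = 1

I ≈ (0.100000/3) × 48.827347 = 1.627578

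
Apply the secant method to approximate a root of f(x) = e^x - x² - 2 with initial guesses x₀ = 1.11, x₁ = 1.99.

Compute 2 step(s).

f(x) = e^x - x² - 2
x₀ = 1.11, x₁ = 1.99

Secant formula: x_{n+1} = x_n - f(x_n)(x_n - x_{n-1})/(f(x_n) - f(x_{n-1}))

Iteration 1:
  f(1.110000) = -0.197742
  f(1.990000) = 1.355434
  x_2 = 1.990000 - 1.355434×(1.990000 - 1.110000)/(1.355434 - (-0.197742))
       = 1.222037
Iteration 2:
  f(1.990000) = 1.355434
  f(1.222037) = -0.099280
  x_3 = 1.222037 - (-0.099280)×(1.222037 - 1.990000)/(-0.099280 - 1.355434)
       = 1.274448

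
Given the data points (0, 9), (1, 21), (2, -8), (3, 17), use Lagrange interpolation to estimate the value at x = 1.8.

Lagrange interpolation formula:
P(x) = Σ yᵢ × Lᵢ(x)
where Lᵢ(x) = Π_{j≠i} (x - xⱼ)/(xᵢ - xⱼ)

L_0(1.8) = (1.8 - 1)/(0 - 1) × (1.8 - 2)/(0 - 2) × (1.8 - 3)/(0 - 3) = -0.032000
L_1(1.8) = (1.8 - 0)/(1 - 0) × (1.8 - 2)/(1 - 2) × (1.8 - 3)/(1 - 3) = 0.216000
L_2(1.8) = (1.8 - 0)/(2 - 0) × (1.8 - 1)/(2 - 1) × (1.8 - 3)/(2 - 3) = 0.864000
L_3(1.8) = (1.8 - 0)/(3 - 0) × (1.8 - 1)/(3 - 1) × (1.8 - 2)/(3 - 2) = -0.048000

P(1.8) = 9×L_0(1.8) + 21×L_1(1.8) + (-8)×L_2(1.8) + 17×L_3(1.8)
P(1.8) = -3.480000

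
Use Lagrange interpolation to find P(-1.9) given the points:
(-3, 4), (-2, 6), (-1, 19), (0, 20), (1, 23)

Lagrange interpolation formula:
P(x) = Σ yᵢ × Lᵢ(x)
where Lᵢ(x) = Π_{j≠i} (x - xⱼ)/(xᵢ - xⱼ)

L_0(-1.9) = (-1.9 - (-2))/(-3 - (-2)) × (-1.9 - (-1))/(-3 - (-1)) × (-1.9 - 0)/(-3 - 0) × (-1.9 - 1)/(-3 - 1) = -0.020663
L_1(-1.9) = (-1.9 - (-3))/(-2 - (-3)) × (-1.9 - (-1))/(-2 - (-1)) × (-1.9 - 0)/(-2 - 0) × (-1.9 - 1)/(-2 - 1) = 0.909150
L_2(-1.9) = (-1.9 - (-3))/(-1 - (-3)) × (-1.9 - (-2))/(-1 - (-2)) × (-1.9 - 0)/(-1 - 0) × (-1.9 - 1)/(-1 - 1) = 0.151525
L_3(-1.9) = (-1.9 - (-3))/(0 - (-3)) × (-1.9 - (-2))/(0 - (-2)) × (-1.9 - (-1))/(0 - (-1)) × (-1.9 - 1)/(0 - 1) = -0.047850
L_4(-1.9) = (-1.9 - (-3))/(1 - (-3)) × (-1.9 - (-2))/(1 - (-2)) × (-1.9 - (-1))/(1 - (-1)) × (-1.9 - 0)/(1 - 0) = 0.007838

P(-1.9) = 4×L_0(-1.9) + 6×L_1(-1.9) + 19×L_2(-1.9) + 20×L_3(-1.9) + 23×L_4(-1.9)
P(-1.9) = 7.474488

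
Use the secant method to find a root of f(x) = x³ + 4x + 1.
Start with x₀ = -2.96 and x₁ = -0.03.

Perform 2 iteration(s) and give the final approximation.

f(x) = x³ + 4x + 1
x₀ = -2.96, x₁ = -0.03

Secant formula: x_{n+1} = x_n - f(x_n)(x_n - x_{n-1})/(f(x_n) - f(x_{n-1}))

Iteration 1:
  f(-2.960000) = -36.774336
  f(-0.030000) = 0.879973
  x_2 = -0.030000 - 0.879973×(-0.030000 - (-2.960000))/(0.879973 - (-36.774336))
       = -0.098473
Iteration 2:
  f(-0.030000) = 0.879973
  f(-0.098473) = 0.605151
  x_3 = -0.098473 - 0.605151×(-0.098473 - (-0.030000))/(0.605151 - 0.879973)
       = -0.249250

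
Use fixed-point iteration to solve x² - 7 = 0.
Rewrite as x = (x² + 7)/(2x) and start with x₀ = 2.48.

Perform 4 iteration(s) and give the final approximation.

Equation: x² - 7 = 0
Fixed-point form: x = (x² + 7)/(2x)
x₀ = 2.48

x_1 = g(2.480000) = 2.651290
x_2 = g(2.651290) = 2.645757
x_3 = g(2.645757) = 2.645751
x_4 = g(2.645751) = 2.645751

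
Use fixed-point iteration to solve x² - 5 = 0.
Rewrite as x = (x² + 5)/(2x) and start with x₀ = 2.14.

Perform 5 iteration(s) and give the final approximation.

Equation: x² - 5 = 0
Fixed-point form: x = (x² + 5)/(2x)
x₀ = 2.14

x_1 = g(2.140000) = 2.238224
x_2 = g(2.238224) = 2.236069
x_3 = g(2.236069) = 2.236068
x_4 = g(2.236068) = 2.236068
x_5 = g(2.236068) = 2.236068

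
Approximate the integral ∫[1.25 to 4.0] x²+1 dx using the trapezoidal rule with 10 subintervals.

f(x) = x²+1
a = 1.25, b = 4.0, n = 10
h = (b - a)/n = 0.275000

Trapezoidal rule: (h/2)[f(x₀) + 2f(x₁) + 2f(x₂) + ... + f(xₙ)]

x_0 = 1.2500, f(x_0) = 2.562500, coefficient = 1
x_1 = 1.5250, f(x_1) = 3.325625, coefficient = 2
x_2 = 1.8000, f(x_2) = 4.240000, coefficient = 2
x_3 = 2.0750, f(x_3) = 5.305625, coefficient = 2
x_4 = 2.3500, f(x_4) = 6.522500, coefficient = 2
x_5 = 2.6250, f(x_5) = 7.890625, coefficient = 2
x_6 = 2.9000, f(x_6) = 9.410000, coefficient = 2
x_7 = 3.1750, f(x_7) = 11.080625, coefficient = 2
x_8 = 3.4500, f(x_8) = 12.902500, coefficient = 2
x_9 = 3.7250, f(x_9) = 14.875625, coefficient = 2
x_10 = 4.0000, f(x_10) = 17.000000, coefficient = 1

I ≈ (0.275000/2) × 170.668750 = 23.466953
Exact value: 23.432292
Error: 0.034661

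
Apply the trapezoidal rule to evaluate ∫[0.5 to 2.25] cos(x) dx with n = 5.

f(x) = cos(x)
a = 0.5, b = 2.25, n = 5
h = (b - a)/n = 0.350000

Trapezoidal rule: (h/2)[f(x₀) + 2f(x₁) + 2f(x₂) + ... + f(xₙ)]

x_0 = 0.5000, f(x_0) = 0.877583, coefficient = 1
x_1 = 0.8500, f(x_1) = 0.659983, coefficient = 2
x_2 = 1.2000, f(x_2) = 0.362358, coefficient = 2
x_3 = 1.5500, f(x_3) = 0.020795, coefficient = 2
x_4 = 1.9000, f(x_4) = -0.323290, coefficient = 2
x_5 = 2.2500, f(x_5) = -0.628174, coefficient = 1

I ≈ (0.350000/2) × 1.689101 = 0.295593
Exact value: 0.298648
Error: 0.003055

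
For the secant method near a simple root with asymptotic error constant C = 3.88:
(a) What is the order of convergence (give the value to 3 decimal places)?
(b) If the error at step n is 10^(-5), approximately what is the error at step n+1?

(a) Secant method has superlinear convergence with order φ = (1+√5)/2 ≈ 1.618.
    This means |e_{n+1}| ≈ C|e_n|^1.618.

(b) With |e_n| = 10^(-5) and C = 3.88:
    |e_{n+1}| ≈ 3.88 × (10^(-5))^1.618 = 3.88 × 10^(-8.09)

(a) ≈ 1.618 (golden ratio); (b) |e_{n+1}| ≈ 3.153e-08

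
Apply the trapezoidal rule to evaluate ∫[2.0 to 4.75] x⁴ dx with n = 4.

f(x) = x⁴
a = 2.0, b = 4.75, n = 4
h = (b - a)/n = 0.687500

Trapezoidal rule: (h/2)[f(x₀) + 2f(x₁) + 2f(x₂) + ... + f(xₙ)]

x_0 = 2.0000, f(x_0) = 16.000000, coefficient = 1
x_1 = 2.6875, f(x_1) = 52.166763, coefficient = 2
x_2 = 3.3750, f(x_2) = 129.746338, coefficient = 2
x_3 = 4.0625, f(x_3) = 272.378922, coefficient = 2
x_4 = 4.7500, f(x_4) = 509.066406, coefficient = 1

I ≈ (0.687500/2) × 1433.650452 = 492.817343
Exact value: 477.213086
Error: 15.604257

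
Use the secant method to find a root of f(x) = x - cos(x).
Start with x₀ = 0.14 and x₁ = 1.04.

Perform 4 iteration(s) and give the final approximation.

f(x) = x - cos(x)
x₀ = 0.14, x₁ = 1.04

Secant formula: x_{n+1} = x_n - f(x_n)(x_n - x_{n-1})/(f(x_n) - f(x_{n-1}))

Iteration 1:
  f(0.140000) = -0.850216
  f(1.040000) = 0.533780
  x_2 = 1.040000 - 0.533780×(1.040000 - 0.140000)/(0.533780 - (-0.850216))
       = 0.692888
Iteration 2:
  f(1.040000) = 0.533780
  f(0.692888) = -0.076517
  x_3 = 0.692888 - (-0.076517)×(0.692888 - 1.040000)/(-0.076517 - 0.533780)
       = 0.736407
Iteration 3:
  f(0.692888) = -0.076517
  f(0.736407) = -0.004479
  x_4 = 0.736407 - (-0.004479)×(0.736407 - 0.692888)/(-0.004479 - (-0.076517))
       = 0.739113
Iteration 4:
  f(0.736407) = -0.004479
  f(0.739113) = 0.000047
  x_5 = 0.739113 - 0.000047×(0.739113 - 0.736407)/(0.000047 - (-0.004479))
       = 0.739085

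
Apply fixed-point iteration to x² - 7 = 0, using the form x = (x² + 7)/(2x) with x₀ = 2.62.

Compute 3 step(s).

Equation: x² - 7 = 0
Fixed-point form: x = (x² + 7)/(2x)
x₀ = 2.62

x_1 = g(2.620000) = 2.645878
x_2 = g(2.645878) = 2.645751
x_3 = g(2.645751) = 2.645751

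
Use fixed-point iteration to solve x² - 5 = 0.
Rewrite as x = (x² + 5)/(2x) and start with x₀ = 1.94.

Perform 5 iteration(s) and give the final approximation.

Equation: x² - 5 = 0
Fixed-point form: x = (x² + 5)/(2x)
x₀ = 1.94

x_1 = g(1.940000) = 2.258660
x_2 = g(2.258660) = 2.236181
x_3 = g(2.236181) = 2.236068
x_4 = g(2.236068) = 2.236068
x_5 = g(2.236068) = 2.236068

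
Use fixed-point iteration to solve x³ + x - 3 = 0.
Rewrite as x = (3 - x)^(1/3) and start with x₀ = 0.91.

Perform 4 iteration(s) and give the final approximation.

Equation: x³ + x - 3 = 0
Fixed-point form: x = (3 - x)^(1/3)
x₀ = 0.91

x_1 = g(0.910000) = 1.278543
x_2 = g(1.278543) = 1.198483
x_3 = g(1.198483) = 1.216782
x_4 = g(1.216782) = 1.212648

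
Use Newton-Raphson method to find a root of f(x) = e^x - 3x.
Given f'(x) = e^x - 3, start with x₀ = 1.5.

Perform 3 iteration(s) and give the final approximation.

f(x) = e^x - 3x
f'(x) = e^x - 3
x₀ = 1.5

Newton-Raphson formula: x_{n+1} = x_n - f(x_n)/f'(x_n)

Iteration 1:
  f(1.500000) = -0.018311
  f'(1.500000) = 1.481689
  x_1 = 1.500000 - (-0.018311)/1.481689 = 1.512358
Iteration 2:
  f(1.512358) = 0.000344
  f'(1.512358) = 1.537418
  x_2 = 1.512358 - 0.000344/1.537418 = 1.512135
Iteration 3:
  f(1.512135) = 0.000000
  f'(1.512135) = 1.536404
  x_3 = 1.512135 - 0.000000/1.536404 = 1.512135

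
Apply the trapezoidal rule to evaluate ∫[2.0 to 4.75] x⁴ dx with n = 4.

f(x) = x⁴
a = 2.0, b = 4.75, n = 4
h = (b - a)/n = 0.687500

Trapezoidal rule: (h/2)[f(x₀) + 2f(x₁) + 2f(x₂) + ... + f(xₙ)]

x_0 = 2.0000, f(x_0) = 16.000000, coefficient = 1
x_1 = 2.6875, f(x_1) = 52.166763, coefficient = 2
x_2 = 3.3750, f(x_2) = 129.746338, coefficient = 2
x_3 = 4.0625, f(x_3) = 272.378922, coefficient = 2
x_4 = 4.7500, f(x_4) = 509.066406, coefficient = 1

I ≈ (0.687500/2) × 1433.650452 = 492.817343
Exact value: 477.213086
Error: 15.604257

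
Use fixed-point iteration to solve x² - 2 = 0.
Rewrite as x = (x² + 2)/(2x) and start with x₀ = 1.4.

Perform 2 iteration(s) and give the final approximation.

Equation: x² - 2 = 0
Fixed-point form: x = (x² + 2)/(2x)
x₀ = 1.4

x_1 = g(1.400000) = 1.414286
x_2 = g(1.414286) = 1.414214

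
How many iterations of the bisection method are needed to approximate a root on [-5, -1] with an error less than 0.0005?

We need (b-a)/2^n ≤ 0.0005
(-1 - (-5))/2^n ≤ 0.0005
4/2^n ≤ 0.0005
2^n ≥ 8000
n ≥ log₂(8000) = 12.97
n ≥ 13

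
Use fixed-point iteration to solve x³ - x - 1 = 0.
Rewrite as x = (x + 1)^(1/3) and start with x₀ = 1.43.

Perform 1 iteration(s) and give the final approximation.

Equation: x³ - x - 1 = 0
Fixed-point form: x = (x + 1)^(1/3)
x₀ = 1.43

x_1 = g(1.430000) = 1.344421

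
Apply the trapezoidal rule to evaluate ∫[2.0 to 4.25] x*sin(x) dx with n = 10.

f(x) = x*sin(x)
a = 2.0, b = 4.25, n = 10
h = (b - a)/n = 0.225000

Trapezoidal rule: (h/2)[f(x₀) + 2f(x₁) + 2f(x₂) + ... + f(xₙ)]

x_0 = 2.0000, f(x_0) = 1.818595, coefficient = 1
x_1 = 2.2250, f(x_1) = 1.765610, coefficient = 2
x_2 = 2.4500, f(x_2) = 1.562524, coefficient = 2
x_3 = 2.6750, f(x_3) = 1.203337, coefficient = 2
x_4 = 2.9000, f(x_4) = 0.693823, coefficient = 2
x_5 = 3.1250, f(x_5) = 0.051850, coefficient = 2
x_6 = 3.3500, f(x_6) = -0.693122, coefficient = 2
x_7 = 3.5750, f(x_7) = -1.501377, coefficient = 2
x_8 = 3.8000, f(x_8) = -2.325060, coefficient = 2
x_9 = 4.0250, f(x_9) = -3.110944, coefficient = 2
x_10 = 4.2500, f(x_10) = -3.803705, coefficient = 1

I ≈ (0.225000/2) × -6.691827 = -0.752831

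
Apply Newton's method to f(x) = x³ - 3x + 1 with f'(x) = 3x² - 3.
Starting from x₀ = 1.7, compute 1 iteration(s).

f(x) = x³ - 3x + 1
f'(x) = 3x² - 3
x₀ = 1.7

Newton-Raphson formula: x_{n+1} = x_n - f(x_n)/f'(x_n)

Iteration 1:
  f(1.700000) = 0.813000
  f'(1.700000) = 5.670000
  x_1 = 1.700000 - 0.813000/5.670000 = 1.556614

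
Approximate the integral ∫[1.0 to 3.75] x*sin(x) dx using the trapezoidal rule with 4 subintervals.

f(x) = x*sin(x)
a = 1.0, b = 3.75, n = 4
h = (b - a)/n = 0.687500

Trapezoidal rule: (h/2)[f(x₀) + 2f(x₁) + 2f(x₂) + ... + f(xₙ)]

x_0 = 1.0000, f(x_0) = 0.841471, coefficient = 1
x_1 = 1.6875, f(x_1) = 1.676021, coefficient = 2
x_2 = 2.3750, f(x_2) = 1.647502, coefficient = 2
x_3 = 3.0625, f(x_3) = 0.241969, coefficient = 2
x_4 = 3.7500, f(x_4) = -2.143355, coefficient = 1

I ≈ (0.687500/2) × 5.829100 = 2.003753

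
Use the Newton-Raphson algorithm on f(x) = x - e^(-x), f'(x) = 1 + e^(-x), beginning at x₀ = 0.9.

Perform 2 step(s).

f(x) = x - e^(-x)
f'(x) = 1 + e^(-x)
x₀ = 0.9

Newton-Raphson formula: x_{n+1} = x_n - f(x_n)/f'(x_n)

Iteration 1:
  f(0.900000) = 0.493430
  f'(0.900000) = 1.406570
  x_1 = 0.900000 - 0.493430/1.406570 = 0.549196
Iteration 2:
  f(0.549196) = -0.028218
  f'(0.549196) = 1.577414
  x_2 = 0.549196 - (-0.028218)/1.577414 = 0.567085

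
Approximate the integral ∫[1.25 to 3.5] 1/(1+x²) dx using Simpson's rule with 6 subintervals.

f(x) = 1/(1+x²)
a = 1.25, b = 3.5, n = 6
h = (b - a)/n = 0.375000

Simpson's rule: (h/3)[f(x₀) + 4f(x₁) + 2f(x₂) + ... + f(xₙ)]

x_0 = 1.2500, f(x_0) = 0.390244, coefficient = 1
x_1 = 1.6250, f(x_1) = 0.274678, coefficient = 4
x_2 = 2.0000, f(x_2) = 0.200000, coefficient = 2
x_3 = 2.3750, f(x_3) = 0.150588, coefficient = 4
x_4 = 2.7500, f(x_4) = 0.116788, coefficient = 2
x_5 = 3.1250, f(x_5) = 0.092888, coefficient = 4
x_6 = 3.5000, f(x_6) = 0.075472, coefficient = 1

I ≈ (0.375000/3) × 3.171911 = 0.396489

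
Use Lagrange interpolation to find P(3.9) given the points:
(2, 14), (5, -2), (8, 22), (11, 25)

Lagrange interpolation formula:
P(x) = Σ yᵢ × Lᵢ(x)
where Lᵢ(x) = Π_{j≠i} (x - xⱼ)/(xᵢ - xⱼ)

L_0(3.9) = (3.9 - 5)/(2 - 5) × (3.9 - 8)/(2 - 8) × (3.9 - 11)/(2 - 11) = 0.197660
L_1(3.9) = (3.9 - 2)/(5 - 2) × (3.9 - 8)/(5 - 8) × (3.9 - 11)/(5 - 11) = 1.024241
L_2(3.9) = (3.9 - 2)/(8 - 2) × (3.9 - 5)/(8 - 5) × (3.9 - 11)/(8 - 11) = -0.274796
L_3(3.9) = (3.9 - 2)/(11 - 2) × (3.9 - 5)/(11 - 5) × (3.9 - 8)/(11 - 8) = 0.052895

P(3.9) = 14×L_0(3.9) + (-2)×L_1(3.9) + 22×L_2(3.9) + 25×L_3(3.9)
P(3.9) = -4.004377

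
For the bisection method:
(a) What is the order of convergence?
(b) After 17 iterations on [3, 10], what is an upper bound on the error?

(a) Bisection has linear (order 1) convergence; the error is halved each step.

(b) Error bound = (b-a)/2^n = (10 - 3)/2^{17}
    = 7/2^{17}

(a) 1 (linear); (b) error ≤ 5.34e-05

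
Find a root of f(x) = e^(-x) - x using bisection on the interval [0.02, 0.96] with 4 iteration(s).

f(x) = e^(-x) - x
Initial interval: [0.02, 0.96]

Iteration 1:
  c_1 = (0.020000 + 0.960000)/2 = 0.490000
  f(c_1) = f(0.490000) = 0.122626
  f(a) × f(c) ≥ 0, new interval: [0.490000, 0.960000]
Iteration 2:
  c_2 = (0.490000 + 0.960000)/2 = 0.725000
  f(c_2) = f(0.725000) = -0.240675
  f(a) × f(c) < 0, new interval: [0.490000, 0.725000]
Iteration 3:
  c_3 = (0.490000 + 0.725000)/2 = 0.607500
  f(c_3) = f(0.607500) = -0.062789
  f(a) × f(c) < 0, new interval: [0.490000, 0.607500]
Iteration 4:
  c_4 = (0.490000 + 0.607500)/2 = 0.548750
  f(c_4) = f(0.548750) = 0.028921
  f(a) × f(c) ≥ 0, new interval: [0.548750, 0.607500]

After 4 iteration(s), the approximation is c_4 = 0.548750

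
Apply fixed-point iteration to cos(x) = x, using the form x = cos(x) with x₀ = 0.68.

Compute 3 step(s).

Equation: cos(x) = x
Fixed-point form: x = cos(x)
x₀ = 0.68

x_1 = g(0.680000) = 0.777573
x_2 = g(0.777573) = 0.712618
x_3 = g(0.712618) = 0.756652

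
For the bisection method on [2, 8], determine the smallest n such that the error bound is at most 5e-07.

We need (b-a)/2^n ≤ 5e-07
(8 - 2)/2^n ≤ 5e-07
6/2^n ≤ 5e-07
2^n ≥ 12000000
n ≥ log₂(12000000) = 23.52
n ≥ 24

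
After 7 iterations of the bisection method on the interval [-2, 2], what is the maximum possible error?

Bisection error bound: |error| ≤ (b-a)/2^n
|error| ≤ (2 - (-2))/2^7 = 4/2^7
|error| ≤ 0.0312500000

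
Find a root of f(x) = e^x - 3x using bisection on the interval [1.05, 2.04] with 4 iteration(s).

f(x) = e^x - 3x
Initial interval: [1.05, 2.04]

Iteration 1:
  c_1 = (1.050000 + 2.040000)/2 = 1.545000
  f(c_1) = f(1.545000) = 0.052972
  f(a) × f(c) < 0, new interval: [1.050000, 1.545000]
Iteration 2:
  c_2 = (1.050000 + 1.545000)/2 = 1.297500
  f(c_2) = f(1.297500) = -0.232365
  f(a) × f(c) ≥ 0, new interval: [1.297500, 1.545000]
Iteration 3:
  c_3 = (1.297500 + 1.545000)/2 = 1.421250
  f(c_3) = f(1.421250) = -0.121455
  f(a) × f(c) ≥ 0, new interval: [1.421250, 1.545000]
Iteration 4:
  c_4 = (1.421250 + 1.545000)/2 = 1.483125
  f(c_4) = f(1.483125) = -0.042680
  f(a) × f(c) ≥ 0, new interval: [1.483125, 1.545000]

After 4 iteration(s), the approximation is c_4 = 1.483125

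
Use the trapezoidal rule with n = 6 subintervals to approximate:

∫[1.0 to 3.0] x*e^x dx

f(x) = x*e^x
a = 1.0, b = 3.0, n = 6
h = (b - a)/n = 0.333333

Trapezoidal rule: (h/2)[f(x₀) + 2f(x₁) + 2f(x₂) + ... + f(xₙ)]

x_0 = 1.0000, f(x_0) = 2.718282, coefficient = 1
x_1 = 1.3333, f(x_1) = 5.058224, coefficient = 2
x_2 = 1.6667, f(x_2) = 8.824150, coefficient = 2
x_3 = 2.0000, f(x_3) = 14.778112, coefficient = 2
x_4 = 2.3333, f(x_4) = 24.061937, coefficient = 2
x_5 = 2.6667, f(x_5) = 38.378443, coefficient = 2
x_6 = 3.0000, f(x_6) = 60.256611, coefficient = 1

I ≈ (0.333333/2) × 245.176624 = 40.862771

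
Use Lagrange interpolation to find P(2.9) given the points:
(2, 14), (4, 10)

Lagrange interpolation formula:
P(x) = Σ yᵢ × Lᵢ(x)
where Lᵢ(x) = Π_{j≠i} (x - xⱼ)/(xᵢ - xⱼ)

L_0(2.9) = (2.9 - 4)/(2 - 4) = 0.550000
L_1(2.9) = (2.9 - 2)/(4 - 2) = 0.450000

P(2.9) = 14×L_0(2.9) + 10×L_1(2.9)
P(2.9) = 12.200000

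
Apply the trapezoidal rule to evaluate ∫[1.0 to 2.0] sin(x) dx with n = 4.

f(x) = sin(x)
a = 1.0, b = 2.0, n = 4
h = (b - a)/n = 0.250000

Trapezoidal rule: (h/2)[f(x₀) + 2f(x₁) + 2f(x₂) + ... + f(xₙ)]

x_0 = 1.0000, f(x_0) = 0.841471, coefficient = 1
x_1 = 1.2500, f(x_1) = 0.948985, coefficient = 2
x_2 = 1.5000, f(x_2) = 0.997495, coefficient = 2
x_3 = 1.7500, f(x_3) = 0.983986, coefficient = 2
x_4 = 2.0000, f(x_4) = 0.909297, coefficient = 1

I ≈ (0.250000/2) × 7.611700 = 0.951462
Exact value: 0.956449
Error: 0.004987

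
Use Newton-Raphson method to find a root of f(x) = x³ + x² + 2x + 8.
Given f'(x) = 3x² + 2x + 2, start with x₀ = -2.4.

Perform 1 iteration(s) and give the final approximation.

f(x) = x³ + x² + 2x + 8
f'(x) = 3x² + 2x + 2
x₀ = -2.4

Newton-Raphson formula: x_{n+1} = x_n - f(x_n)/f'(x_n)

Iteration 1:
  f(-2.400000) = -4.864000
  f'(-2.400000) = 14.480000
  x_1 = -2.400000 - (-4.864000)/14.480000 = -2.064088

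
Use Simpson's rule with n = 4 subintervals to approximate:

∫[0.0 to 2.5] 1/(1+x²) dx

f(x) = 1/(1+x²)
a = 0.0, b = 2.5, n = 4
h = (b - a)/n = 0.625000

Simpson's rule: (h/3)[f(x₀) + 4f(x₁) + 2f(x₂) + ... + f(xₙ)]

x_0 = 0.0000, f(x_0) = 1.000000, coefficient = 1
x_1 = 0.6250, f(x_1) = 0.719101, coefficient = 4
x_2 = 1.2500, f(x_2) = 0.390244, coefficient = 2
x_3 = 1.8750, f(x_3) = 0.221453, coefficient = 4
x_4 = 2.5000, f(x_4) = 0.137931, coefficient = 1

I ≈ (0.625000/3) × 5.680636 = 1.183466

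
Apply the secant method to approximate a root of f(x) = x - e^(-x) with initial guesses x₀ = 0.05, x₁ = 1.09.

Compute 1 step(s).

f(x) = x - e^(-x)
x₀ = 0.05, x₁ = 1.09

Secant formula: x_{n+1} = x_n - f(x_n)(x_n - x_{n-1})/(f(x_n) - f(x_{n-1}))

Iteration 1:
  f(0.050000) = -0.901229
  f(1.090000) = 0.753784
  x_2 = 1.090000 - 0.753784×(1.090000 - 0.050000)/(0.753784 - (-0.901229))
       = 0.616327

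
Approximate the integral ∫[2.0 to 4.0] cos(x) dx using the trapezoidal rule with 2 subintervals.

f(x) = cos(x)
a = 2.0, b = 4.0, n = 2
h = (b - a)/n = 1.000000

Trapezoidal rule: (h/2)[f(x₀) + 2f(x₁) + 2f(x₂) + ... + f(xₙ)]

x_0 = 2.0000, f(x_0) = -0.416147, coefficient = 1
x_1 = 3.0000, f(x_1) = -0.989992, coefficient = 2
x_2 = 4.0000, f(x_2) = -0.653644, coefficient = 1

I ≈ (1.000000/2) × -3.049775 = -1.524888
Exact value: -1.666100
Error: 0.141212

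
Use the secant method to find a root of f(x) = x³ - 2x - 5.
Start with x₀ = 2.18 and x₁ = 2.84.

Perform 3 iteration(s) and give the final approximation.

f(x) = x³ - 2x - 5
x₀ = 2.18, x₁ = 2.84

Secant formula: x_{n+1} = x_n - f(x_n)(x_n - x_{n-1})/(f(x_n) - f(x_{n-1}))

Iteration 1:
  f(2.180000) = 1.000232
  f(2.840000) = 12.226304
  x_2 = 2.840000 - 12.226304×(2.840000 - 2.180000)/(12.226304 - 1.000232)
       = 2.121195
Iteration 2:
  f(2.840000) = 12.226304
  f(2.121195) = 0.301855
  x_3 = 2.121195 - 0.301855×(2.121195 - 2.840000)/(0.301855 - 12.226304)
       = 2.102999
Iteration 3:
  f(2.121195) = 0.301855
  f(2.102999) = 0.094733
  x_4 = 2.102999 - 0.094733×(2.102999 - 2.121195)/(0.094733 - 0.301855)
       = 2.094676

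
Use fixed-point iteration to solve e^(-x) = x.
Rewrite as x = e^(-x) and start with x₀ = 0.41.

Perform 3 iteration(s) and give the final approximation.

Equation: e^(-x) = x
Fixed-point form: x = e^(-x)
x₀ = 0.41

x_1 = g(0.410000) = 0.663650
x_2 = g(0.663650) = 0.514968
x_3 = g(0.514968) = 0.597520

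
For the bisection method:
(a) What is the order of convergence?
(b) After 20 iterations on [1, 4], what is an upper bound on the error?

(a) Bisection has linear (order 1) convergence; the error is halved each step.

(b) Error bound = (b-a)/2^n = (4 - 1)/2^{20}
    = 3/2^{20}

(a) 1 (linear); (b) error ≤ 2.86e-06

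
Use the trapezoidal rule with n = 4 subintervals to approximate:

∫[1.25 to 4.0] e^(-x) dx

f(x) = e^(-x)
a = 1.25, b = 4.0, n = 4
h = (b - a)/n = 0.687500

Trapezoidal rule: (h/2)[f(x₀) + 2f(x₁) + 2f(x₂) + ... + f(xₙ)]

x_0 = 1.2500, f(x_0) = 0.286505, coefficient = 1
x_1 = 1.9375, f(x_1) = 0.144064, coefficient = 2
x_2 = 2.6250, f(x_2) = 0.072440, coefficient = 2
x_3 = 3.3125, f(x_3) = 0.036425, coefficient = 2
x_4 = 4.0000, f(x_4) = 0.018316, coefficient = 1

I ≈ (0.687500/2) × 0.810677 = 0.278670
Exact value: 0.268189
Error: 0.010481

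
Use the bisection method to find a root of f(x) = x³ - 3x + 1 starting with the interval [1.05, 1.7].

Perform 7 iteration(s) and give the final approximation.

f(x) = x³ - 3x + 1
Initial interval: [1.05, 1.7]

Iteration 1:
  c_1 = (1.050000 + 1.700000)/2 = 1.375000
  f(c_1) = f(1.375000) = -0.525391
  f(a) × f(c) ≥ 0, new interval: [1.375000, 1.700000]
Iteration 2:
  c_2 = (1.375000 + 1.700000)/2 = 1.537500
  f(c_2) = f(1.537500) = 0.022006
  f(a) × f(c) < 0, new interval: [1.375000, 1.537500]
Iteration 3:
  c_3 = (1.375000 + 1.537500)/2 = 1.456250
  f(c_3) = f(1.456250) = -0.280533
  f(a) × f(c) ≥ 0, new interval: [1.456250, 1.537500]
Iteration 4:
  c_4 = (1.456250 + 1.537500)/2 = 1.496875
  f(c_4) = f(1.496875) = -0.136675
  f(a) × f(c) ≥ 0, new interval: [1.496875, 1.537500]
Iteration 5:
  c_5 = (1.496875 + 1.537500)/2 = 1.517188
  f(c_5) = f(1.517188) = -0.059212
  f(a) × f(c) ≥ 0, new interval: [1.517188, 1.537500]
Iteration 6:
  c_6 = (1.517188 + 1.537500)/2 = 1.527344
  f(c_6) = f(1.527344) = -0.019076
  f(a) × f(c) ≥ 0, new interval: [1.527344, 1.537500]
Iteration 7:
  c_7 = (1.527344 + 1.537500)/2 = 1.532422
  f(c_7) = f(1.532422) = 0.001346
  f(a) × f(c) < 0, new interval: [1.527344, 1.532422]

After 7 iteration(s), the approximation is c_7 = 1.532422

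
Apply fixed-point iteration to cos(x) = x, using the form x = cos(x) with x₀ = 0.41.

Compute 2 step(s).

Equation: cos(x) = x
Fixed-point form: x = cos(x)
x₀ = 0.41

x_1 = g(0.410000) = 0.917121
x_2 = g(0.917121) = 0.608108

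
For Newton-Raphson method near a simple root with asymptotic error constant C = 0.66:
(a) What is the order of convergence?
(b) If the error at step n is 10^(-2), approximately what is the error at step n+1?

(a) Newton-Raphson has quadratic (order 2) convergence near simple roots.
    This means |e_{n+1}| ≈ C|e_n|².

(b) With |e_n| = 10^(-2) and C = 0.66:
    |e_{n+1}| ≈ 0.66 × (10^(-2))² = 0.66 × 10^(-4)

(a) 2 (quadratic); (b) |e_{n+1}| ≈ 6.600e-05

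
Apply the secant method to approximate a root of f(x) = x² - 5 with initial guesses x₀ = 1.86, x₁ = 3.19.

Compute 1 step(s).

f(x) = x² - 5
x₀ = 1.86, x₁ = 3.19

Secant formula: x_{n+1} = x_n - f(x_n)(x_n - x_{n-1})/(f(x_n) - f(x_{n-1}))

Iteration 1:
  f(1.860000) = -1.540400
  f(3.190000) = 5.176100
  x_2 = 3.190000 - 5.176100×(3.190000 - 1.860000)/(5.176100 - (-1.540400))
       = 2.165030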